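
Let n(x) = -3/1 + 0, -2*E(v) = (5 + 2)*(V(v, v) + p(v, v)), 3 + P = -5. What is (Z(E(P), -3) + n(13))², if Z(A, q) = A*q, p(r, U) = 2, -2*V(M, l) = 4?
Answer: 9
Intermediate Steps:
P = -8 (P = -3 - 5 = -8)
V(M, l) = -2 (V(M, l) = -½*4 = -2)
E(v) = 0 (E(v) = -(5 + 2)*(-2 + 2)/2 = -7*0/2 = -½*0 = 0)
n(x) = -3 (n(x) = -3*1 + 0 = -3 + 0 = -3)
(Z(E(P), -3) + n(13))² = (0*(-3) - 3)² = (0 - 3)² = (-3)² = 9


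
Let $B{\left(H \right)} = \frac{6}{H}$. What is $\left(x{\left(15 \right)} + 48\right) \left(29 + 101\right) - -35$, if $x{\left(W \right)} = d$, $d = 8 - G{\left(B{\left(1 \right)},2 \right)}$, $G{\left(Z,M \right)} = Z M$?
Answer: $5755$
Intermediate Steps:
$G{\left(Z,M \right)} = M Z$
$d = -4$ ($d = 8 - 2 \cdot \frac{6}{1} = 8 - 2 \cdot 6 \cdot 1 = 8 - 2 \cdot 6 = 8 - 12 = -4$)
$x{\left(W \right)} = -4$
$\left(x{\left(15 \right)} + 48\right) \left(29 + 101\right) - -35 = \left(-4 + 48\right) \left(29 + 101\right) - -35 = 44 \cdot 130 + 35 = 5720 + 35 = 5755$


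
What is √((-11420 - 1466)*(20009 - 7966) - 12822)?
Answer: 2*I*√38799730 ≈ 12458.0*I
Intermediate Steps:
√((-11420 - 1466)*(20009 - 7966) - 12822) = √(-12886*12043 - 12822) = √(-155186098 - 12822) = √(-155198920) = 2*I*√38799730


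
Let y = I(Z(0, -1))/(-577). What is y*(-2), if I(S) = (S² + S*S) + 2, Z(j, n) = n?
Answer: 8/577 ≈ 0.013865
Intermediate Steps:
I(S) = 2 + 2*S² (I(S) = (S² + S²) + 2 = 2*S² + 2 = 2 + 2*S²)
y = -4/577 (y = (2 + 2*(-1)²)/(-577) = (2 + 2*1)*(-1/577) = (2 + 2)*(-1/577) = 4*(-1/577) = -4/577 ≈ -0.0069324)
y*(-2) = -4/577*(-2) = 8/577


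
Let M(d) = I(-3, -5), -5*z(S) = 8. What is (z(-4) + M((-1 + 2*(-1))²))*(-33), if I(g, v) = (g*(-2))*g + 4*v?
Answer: 6534/5 ≈ 1306.8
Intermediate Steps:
z(S) = -8/5 (z(S) = -⅕*8 = -8/5)
I(g, v) = -2*g² + 4*v (I(g, v) = (-2*g)*g + 4*v = -2*g² + 4*v)
M(d) = -38 (M(d) = -2*(-3)² + 4*(-5) = -2*9 - 20 = -18 - 20 = -38)
(z(-4) + M((-1 + 2*(-1))²))*(-33) = (-8/5 - 38)*(-33) = -198/5*(-33) = 6534/5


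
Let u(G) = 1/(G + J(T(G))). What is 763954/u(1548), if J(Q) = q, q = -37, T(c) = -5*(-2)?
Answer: 1154334494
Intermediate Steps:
T(c) = 10
J(Q) = -37
u(G) = 1/(-37 + G) (u(G) = 1/(G - 37) = 1/(-37 + G))
763954/u(1548) = 763954/(1/(-37 + 1548)) = 763954/(1/1511) = 763954*1511 = 1154334494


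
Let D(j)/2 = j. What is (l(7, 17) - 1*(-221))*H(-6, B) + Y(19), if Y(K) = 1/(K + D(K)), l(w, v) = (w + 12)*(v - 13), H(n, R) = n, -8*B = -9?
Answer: -101573/57 ≈ -1782.0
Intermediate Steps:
B = 9/8 (B = -1/8*(-9) = 9/8 ≈ 1.1250)
l(w, v) = (-13 + v)*(12 + w) (l(w, v) = (12 + w)*(-13 + v) = (-13 + v)*(12 + w))
D(j) = 2*j
Y(K) = 1/(3*K) (Y(K) = 1/(K + 2*K) = 1/(3*K))
(l(7, 17) - 1*(-221))*H(-6, B) + Y(19) = ((-156 - 13*7 + 12*17 + 17*7) - 1*(-221))*(-6) + (1/3)/19 = ((-156 - 91 + 204 + 119) + 221)*(-6) + (1/3)*(1/19) = (76 + 221)*(-6) + 1/57 = 297*(-6) + 1/57 = -1782 + 1/57 = -101573/57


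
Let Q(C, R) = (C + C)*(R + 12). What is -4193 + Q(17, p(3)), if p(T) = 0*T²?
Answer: -3785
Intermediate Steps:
p(T) = 0
Q(C, R) = 2*C*(12 + R) (Q(C, R) = (2*C)*(12 + R) = 2*C*(12 + R))
-4193 + Q(17, p(3)) = -4193 + 2*17*(12 + 0) = -4193 + 2*17*12 = -4193 + 408 = -3785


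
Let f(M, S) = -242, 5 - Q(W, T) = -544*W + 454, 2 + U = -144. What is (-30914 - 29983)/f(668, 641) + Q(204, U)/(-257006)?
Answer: 3906036712/15548863 ≈ 251.21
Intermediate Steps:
U = -146 (U = -2 - 144 = -146)
Q(W, T) = -449 + 544*W (Q(W, T) = 5 - (-544*W + 454) = 5 - (454 - 544*W) = 5 + (-454 + 544*W) = -449 + 544*W)
(-30914 - 29983)/f(668, 641) + Q(204, U)/(-257006) = (-30914 - 29983)/(-242) + (-449 + 544*204)/(-257006) = -60897*(-1/242) + (-449 + 110976)*(-1/257006) = 60897/242 + 110527*(-1/257006) = 60897/242 - 110527/257006 = 3906036712/15548863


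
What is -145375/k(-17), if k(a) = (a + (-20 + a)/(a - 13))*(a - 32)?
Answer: -4361250/23177 ≈ -188.17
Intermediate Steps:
k(a) = (-32 + a)*(a + (-20 + a)/(-13 + a)) (k(a) = (a + (-20 + a)/(-13 + a))*(-32 + a) = (-32 + a)*(a + (-20 + a)/(-13 + a)))
-145375/k(-17) = -145375/((640 + (-17)³ - 44*(-17)² + 364*(-17))/(-13 - 17)) = -145375/((640 - 4913 - 44*289 - 6188)/(-30)) = -145375/((-(640 - 4913 - 12716 - 6188)/30)) = -145375/((-1/30*(-23177))) = -145375/23177/30 = -145375*30/23177 = -125*34890/23177 = -4361250/23177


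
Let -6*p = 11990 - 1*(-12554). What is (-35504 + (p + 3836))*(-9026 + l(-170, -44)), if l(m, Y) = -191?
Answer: 988762892/3 ≈ 3.2959e+8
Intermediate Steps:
p = -12272/3 (p = -(11990 - 1*(-12554))/6 = -(11990 + 12554)/6 = -⅙*24544 = -12272/3 ≈ -4090.7)
(-35504 + (p + 3836))*(-9026 + l(-170, -44)) = (-35504 + (-12272/3 + 3836))*(-9026 - 191) = (-35504 - 764/3)*(-9217) = -107276/3*(-9217) = 988762892/3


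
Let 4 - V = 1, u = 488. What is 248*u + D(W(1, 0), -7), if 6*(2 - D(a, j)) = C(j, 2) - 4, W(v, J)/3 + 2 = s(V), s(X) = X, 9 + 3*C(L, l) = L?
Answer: 1089248/9 ≈ 1.2103e+5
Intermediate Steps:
C(L, l) = -3 + L/3
V = 3 (V = 4 - 1*1 = 4 - 1 = 3)
W(v, J) = 3 (W(v, J) = -6 + 3*3 = -6 + 9 = 3)
D(a, j) = 19/6 - j/18 (D(a, j) = 2 - ((-3 + j/3) - 4)/6 = 2 - (-7 + j/3)/6 = 2 + (7/6 - j/18) = 19/6 - j/18)
248*u + D(W(1, 0), -7) = 248*488 + (19/6 - 1/18*(-7)) = 121024 + (19/6 + 7/18) = 121024 + 32/9 = 1089248/9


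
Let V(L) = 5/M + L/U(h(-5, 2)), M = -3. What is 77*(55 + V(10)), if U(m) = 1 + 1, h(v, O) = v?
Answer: 13475/3 ≈ 4491.7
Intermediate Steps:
U(m) = 2
V(L) = -5/3 + L/2 (V(L) = 5/(-3) + L/2 = 5*(-⅓) + L*(½) = -5/3 + L/2)
77*(55 + V(10)) = 77*(55 + (-5/3 + (½)*10)) = 77*(55 + (-5/3 + 5)) = 77*(55 + 10/3) = 77*(175/3) = 13475/3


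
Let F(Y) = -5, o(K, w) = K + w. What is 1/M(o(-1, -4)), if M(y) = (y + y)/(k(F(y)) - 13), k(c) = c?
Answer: 9/5 ≈ 1.8000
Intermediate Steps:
M(y) = -y/9 (M(y) = (y + y)/(-5 - 13) = (2*y)/(-18) = (2*y)*(-1/18) = -y/9)
1/M(o(-1, -4)) = 1/(-(-1 - 4)/9) = 1/(-⅑*(-5)) = 1/(5/9) = 9/5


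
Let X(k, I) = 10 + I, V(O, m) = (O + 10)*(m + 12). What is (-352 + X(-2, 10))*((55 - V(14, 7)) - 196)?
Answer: 198204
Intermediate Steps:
V(O, m) = (10 + O)*(12 + m)
(-352 + X(-2, 10))*((55 - V(14, 7)) - 196) = (-352 + (10 + 10))*((55 - (120 + 10*7 + 12*14 + 14*7)) - 196) = (-352 + 20)*((55 - (120 + 70 + 168 + 98)) - 196) = -332*((55 - 1*456) - 196) = -332*((55 - 456) - 196) = -332*(-401 - 196) = -332*(-597) = 198204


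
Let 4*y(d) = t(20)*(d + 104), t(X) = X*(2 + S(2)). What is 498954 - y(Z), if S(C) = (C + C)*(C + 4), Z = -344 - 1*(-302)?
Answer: 490894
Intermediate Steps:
Z = -42 (Z = -344 + 302 = -42)
S(C) = 2*C*(4 + C) (S(C) = (2*C)*(4 + C) = 2*C*(4 + C))
t(X) = 26*X (t(X) = X*(2 + 2*2*(4 + 2)) = X*(2 + 2*2*6) = X*(2 + 24) = X*26 = 26*X)
y(d) = 13520 + 130*d (y(d) = ((26*20)*(d + 104))/4 = (520*(104 + d))/4 = (54080 + 520*d)/4 = 13520 + 130*d)
498954 - y(Z) = 498954 - (13520 + 130*(-42)) = 498954 - (13520 - 5460) = 498954 - 1*8060 = 498954 - 8060 = 490894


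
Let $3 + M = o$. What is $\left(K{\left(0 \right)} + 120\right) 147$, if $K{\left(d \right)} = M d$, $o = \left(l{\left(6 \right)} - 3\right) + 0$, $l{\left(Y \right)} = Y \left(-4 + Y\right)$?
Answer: $17640$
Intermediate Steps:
$o = 9$ ($o = \left(6 \left(-4 + 6\right) - 3\right) + 0 = \left(6 \cdot 2 - 3\right) + 0 = \left(12 - 3\right) + 0 = 9 + 0 = 9$)
$M = 6$ ($M = -3 + 9 = 6$)
$K{\left(d \right)} = 6 d$
$\left(K{\left(0 \right)} + 120\right) 147 = \left(6 \cdot 0 + 120\right) 147 = \left(0 + 120\right) 147 = 120 \cdot 147 = 17640$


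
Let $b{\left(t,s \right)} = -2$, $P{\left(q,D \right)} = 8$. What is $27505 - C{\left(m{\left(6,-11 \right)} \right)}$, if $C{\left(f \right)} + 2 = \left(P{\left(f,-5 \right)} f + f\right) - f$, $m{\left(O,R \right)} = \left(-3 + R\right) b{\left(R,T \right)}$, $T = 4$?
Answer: $27283$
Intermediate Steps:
$m{\left(O,R \right)} = 6 - 2 R$ ($m{\left(O,R \right)} = \left(-3 + R\right) \left(-2\right) = 6 - 2 R$)
$C{\left(f \right)} = -2 + 8 f$ ($C{\left(f \right)} = -2 + \left(\left(8 f + f\right) - f\right) = -2 + \left(9 f - f\right) = -2 + 8 f$)
$27505 - C{\left(m{\left(6,-11 \right)} \right)} = 27505 - \left(-2 + 8 \left(6 - -22\right)\right) = 27505 - \left(-2 + 8 \left(6 + 22\right)\right) = 27505 - \left(-2 + 8 \cdot 28\right) = 27505 - \left(-2 + 224\right) = 27505 - 222 = 27283$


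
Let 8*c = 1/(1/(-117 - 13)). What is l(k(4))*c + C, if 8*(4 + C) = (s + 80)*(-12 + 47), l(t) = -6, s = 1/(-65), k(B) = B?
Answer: 46117/104 ≈ 443.43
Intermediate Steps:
s = -1/65 ≈ -0.015385
c = -65/4 (c = 1/(8*(1/(-117 - 13))) = 1/(8*(1/(-130))) = 1/(8*(-1/130)) = (⅛)*(-130) = -65/4 ≈ -16.250)
C = 35977/104 (C = -4 + ((-1/65 + 80)*(-12 + 47))/8 = -4 + ((5199/65)*35)/8 = -4 + (⅛)*(36393/13) = -4 + 36393/104 = 35977/104 ≈ 345.93)
l(k(4))*c + C = -6*(-65/4) + 35977/104 = 195/2 + 35977/104 = 46117/104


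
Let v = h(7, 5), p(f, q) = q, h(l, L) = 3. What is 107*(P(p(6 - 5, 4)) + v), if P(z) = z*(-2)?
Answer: -535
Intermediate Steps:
v = 3
P(z) = -2*z
107*(P(p(6 - 5, 4)) + v) = 107*(-2*4 + 3) = 107*(-8 + 3) = 107*(-5) = -535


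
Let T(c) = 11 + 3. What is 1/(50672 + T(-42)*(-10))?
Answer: 1/50532 ≈ 1.9789e-5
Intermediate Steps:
T(c) = 14
1/(50672 + T(-42)*(-10)) = 1/(50672 + 14*(-10)) = 1/(50672 - 140) = 1/50532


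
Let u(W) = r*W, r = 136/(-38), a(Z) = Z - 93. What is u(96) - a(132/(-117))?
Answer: -184843/741 ≈ -249.45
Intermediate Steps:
a(Z) = -93 + Z
r = -68/19 (r = 136*(-1/38) = -68/19 ≈ -3.5789)
u(W) = -68*W/19
u(96) - a(132/(-117)) = -68/19*96 - (-93 + 132/(-117)) = -6528/19 - (-93 + 132*(-1/117)) = -6528/19 - (-93 - 44/39) = -6528/19 - 1*(-3671/39) = -6528/19 + 3671/39 = -184843/741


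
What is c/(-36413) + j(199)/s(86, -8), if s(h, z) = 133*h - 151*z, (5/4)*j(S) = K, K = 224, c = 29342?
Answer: -911334306/1151196995 ≈ -0.79164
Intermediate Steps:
j(S) = 896/5 (j(S) = (⅘)*224 = 896/5)
s(h, z) = -151*z + 133*h
c/(-36413) + j(199)/s(86, -8) = 29342/(-36413) + 896/(5*(-151*(-8) + 133*86)) = 29342*(-1/36413) + 896/(5*(1208 + 11438)) = -29342/36413 + (896/5)/12646 = -29342/36413 + (896/5)*(1/12646) = -29342/36413 + 448/31615 = -911334306/1151196995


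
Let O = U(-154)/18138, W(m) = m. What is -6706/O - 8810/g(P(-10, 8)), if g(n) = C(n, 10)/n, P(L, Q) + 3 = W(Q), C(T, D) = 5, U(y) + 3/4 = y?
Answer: 481080322/619 ≈ 7.7719e+5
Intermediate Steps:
U(y) = -¾ + y
P(L, Q) = -3 + Q
g(n) = 5/n
O = -619/72552 (O = (-¾ - 154)/18138 = -619/4*1/18138 = -619/72552 ≈ -0.0085318)
-6706/O - 8810/g(P(-10, 8)) = -6706/(-619/72552) - 8810/1 = -6706*(-72552/619) - 8810/1 = 486533712/619 - 8810/1 = 486533712/619 - 8810*1 = 486533712/619 - 8810 = 481080322/619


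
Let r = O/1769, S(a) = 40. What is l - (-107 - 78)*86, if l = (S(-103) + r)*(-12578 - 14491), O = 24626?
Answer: -2553858844/1769 ≈ -1.4437e+6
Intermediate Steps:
r = 24626/1769 ≈ 13.921
l = -2582003634/1769 (l = (40 + 24626/1769)*(-12578 - 14491) = (95386/1769)*(-27069) = -2582003634/1769 ≈ -1.4596e+6)
l - (-107 - 78)*86 = -2582003634/1769 - (-107 - 78)*86 = -2582003634/1769 - (-185)*86 = -2582003634/1769 - 1*(-15910) = -2582003634/1769 + 15910 = -2553858844/1769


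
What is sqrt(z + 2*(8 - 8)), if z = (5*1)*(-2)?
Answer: I*sqrt(10) ≈ 3.1623*I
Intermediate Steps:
z = -10 (z = 5*(-2) = -10)
sqrt(z + 2*(8 - 8)) = sqrt(-10 + 2*(8 - 8)) = sqrt(-10 + 2*0) = sqrt(-10 + 0) = sqrt(-10) = I*sqrt(10)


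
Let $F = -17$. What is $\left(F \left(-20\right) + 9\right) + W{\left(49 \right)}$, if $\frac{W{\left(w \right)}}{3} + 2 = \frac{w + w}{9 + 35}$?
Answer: $\frac{7693}{22} \approx 349.68$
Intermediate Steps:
$W{\left(w \right)} = -6 + \frac{3 w}{22}$ ($W{\left(w \right)} = -6 + 3 \frac{w + w}{9 + 35} = -6 + 3 \frac{2 w}{44} = -6 + 3 \cdot 2 w \frac{1}{44} = -6 + 3 \frac{w}{22} = -6 + \frac{3 w}{22}$)
$\left(F \left(-20\right) + 9\right) + W{\left(49 \right)} = \left(\left(-17\right) \left(-20\right) + 9\right) + \left(-6 + \frac{3}{22} \cdot 49\right) = \left(340 + 9\right) + \left(-6 + \frac{147}{22}\right) = 349 + \frac{15}{22} = \frac{7693}{22}$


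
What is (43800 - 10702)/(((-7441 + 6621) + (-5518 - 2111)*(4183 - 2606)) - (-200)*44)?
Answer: -1742/632787 ≈ -0.0027529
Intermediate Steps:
(43800 - 10702)/(((-7441 + 6621) + (-5518 - 2111)*(4183 - 2606)) - (-200)*44) = 33098/((-820 - 7629*1577) - 1*(-8800)) = 33098/((-820 - 12030933) + 8800) = 33098/(-12031753 + 8800) = 33098/(-12022953) = 33098*(-1/12022953) = -1742/632787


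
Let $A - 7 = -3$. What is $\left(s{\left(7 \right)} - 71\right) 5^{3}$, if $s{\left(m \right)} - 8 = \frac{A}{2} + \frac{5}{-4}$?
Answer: $- \frac{31125}{4} \approx -7781.3$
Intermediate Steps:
$A = 4$ ($A = 7 - 3 = 4$)
$s{\left(m \right)} = \frac{35}{4}$ ($s{\left(m \right)} = 8 + \left(\frac{4}{2} + \frac{5}{-4}\right) = 8 + \left(4 \cdot \frac{1}{2} + 5 \left(- \frac{1}{4}\right)\right) = 8 + \left(2 - \frac{5}{4}\right) = 8 + \frac{3}{4} = \frac{35}{4}$)
$\left(s{\left(7 \right)} - 71\right) 5^{3} = \left(\frac{35}{4} - 71\right) 5^{3} = \left(- \frac{249}{4}\right) 125 = - \frac{31125}{4}$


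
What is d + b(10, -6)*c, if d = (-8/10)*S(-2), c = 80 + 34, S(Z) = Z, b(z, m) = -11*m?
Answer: 37628/5 ≈ 7525.6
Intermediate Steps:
c = 114
d = 8/5 (d = -8/10*(-2) = -8*1/10*(-2) = -4/5*(-2) = 8/5 ≈ 1.6000)
d + b(10, -6)*c = 8/5 - 11*(-6)*114 = 8/5 + 66*114 = 8/5 + 7524 = 37628/5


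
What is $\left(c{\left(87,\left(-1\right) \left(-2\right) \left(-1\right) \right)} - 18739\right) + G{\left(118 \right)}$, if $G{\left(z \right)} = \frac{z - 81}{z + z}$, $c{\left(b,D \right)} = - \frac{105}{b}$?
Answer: $- \frac{128256903}{6844} \approx -18740.0$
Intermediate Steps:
$G{\left(z \right)} = \frac{-81 + z}{2 z}$
$\left(c{\left(87,\left(-1\right) \left(-2\right) \left(-1\right) \right)} - 18739\right) + G{\left(118 \right)} = \left(- \frac{105}{87} - 18739\right) + \frac{-81 + 118}{2 \cdot 118} = \left(\left(-105\right) \frac{1}{87} - 18739\right) + \frac{1}{2} \cdot \frac{1}{118} \cdot 37 = \left(- \frac{35}{29} - 18739\right) + \frac{37}{236} = - \frac{543466}{29} + \frac{37}{236} = - \frac{128256903}{6844}$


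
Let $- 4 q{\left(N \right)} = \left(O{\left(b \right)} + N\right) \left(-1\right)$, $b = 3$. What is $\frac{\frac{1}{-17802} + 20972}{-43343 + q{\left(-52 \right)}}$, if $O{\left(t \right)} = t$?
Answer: $- \frac{746687086}{1543620321} \approx -0.48372$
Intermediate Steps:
$q{\left(N \right)} = \frac{3}{4} + \frac{N}{4}$ ($q{\left(N \right)} = - \frac{\left(3 + N\right) \left(-1\right)}{4} = - \frac{-3 - N}{4} = \frac{3}{4} + \frac{N}{4}$)
$\frac{\frac{1}{-17802} + 20972}{-43343 + q{\left(-52 \right)}} = \frac{\frac{1}{-17802} + 20972}{-43343 + \left(\frac{3}{4} + \frac{1}{4} \left(-52\right)\right)} = \frac{- \frac{1}{17802} + 20972}{-43343 + \left(\frac{3}{4} - 13\right)} = \frac{373343543}{17802 \left(-43343 - \frac{49}{4}\right)} = \frac{373343543}{17802 \left(- \frac{173421}{4}\right)} = \frac{373343543}{17802} \left(- \frac{4}{173421}\right) = - \frac{746687086}{1543620321}$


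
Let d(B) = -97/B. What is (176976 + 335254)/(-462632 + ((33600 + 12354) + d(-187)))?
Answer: -95787010/77918689 ≈ -1.2293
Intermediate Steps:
(176976 + 335254)/(-462632 + ((33600 + 12354) + d(-187))) = (176976 + 335254)/(-462632 + ((33600 + 12354) - 97/(-187))) = 512230/(-462632 + (45954 - 97*(-1/187))) = 512230/(-462632 + (45954 + 97/187)) = 512230/(-462632 + 8593495/187) = 512230/(-77918689/187) = 512230*(-187/77918689) = -95787010/77918689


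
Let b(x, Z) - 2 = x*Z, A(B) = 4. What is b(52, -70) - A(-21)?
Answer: -3642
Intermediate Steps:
b(x, Z) = 2 + Z*x (b(x, Z) = 2 + x*Z = 2 + Z*x)
b(52, -70) - A(-21) = (2 - 70*52) - 1*4 = (2 - 3640) - 4 = -3638 - 4 = -3642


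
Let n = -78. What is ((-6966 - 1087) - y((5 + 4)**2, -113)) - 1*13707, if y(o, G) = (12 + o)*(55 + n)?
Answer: -19621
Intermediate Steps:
y(o, G) = -276 - 23*o (y(o, G) = (12 + o)*(55 - 78) = (12 + o)*(-23) = -276 - 23*o)
((-6966 - 1087) - y((5 + 4)**2, -113)) - 1*13707 = ((-6966 - 1087) - (-276 - 23*(5 + 4)**2)) - 1*13707 = (-8053 - (-276 - 23*9**2)) - 13707 = (-8053 - (-276 - 23*81)) - 13707 = (-8053 - (-276 - 1863)) - 13707 = (-8053 - 1*(-2139)) - 13707 = (-8053 + 2139) - 13707 = -5914 - 13707 = -19621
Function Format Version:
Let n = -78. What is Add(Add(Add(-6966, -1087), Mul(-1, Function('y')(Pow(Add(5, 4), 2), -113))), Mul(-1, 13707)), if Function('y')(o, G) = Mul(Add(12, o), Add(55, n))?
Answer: -19621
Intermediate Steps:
Function('y')(o, G) = Add(-276, Mul(-23, o)) (Function('y')(o, G) = Mul(Add(12, o), Add(55, -78)) = Mul(Add(12, o), -23) = Add(-276, Mul(-23, o)))
Add(Add(Add(-6966, -1087), Mul(-1, Function('y')(Pow(Add(5, 4), 2), -113))), Mul(-1, 13707)) = Add(Add(Add(-6966, -1087), Mul(-1, Add(-276, Mul(-23, Pow(Add(5, 4), 2))))), Mul(-1, 13707)) = Add(Add(-8053, Mul(-1, Add(-276, Mul(-23, Pow(9, 2))))), -13707) = Add(Add(-8053, Mul(-1, Add(-276, Mul(-23, 81)))), -13707) = Add(Add(-8053, Mul(-1, Add(-276, -1863))), -13707) = Add(Add(-8053, Mul(-1, -2139)), -13707) = Add(Add(-8053, 2139), -13707) = Add(-5914, -13707) = -19621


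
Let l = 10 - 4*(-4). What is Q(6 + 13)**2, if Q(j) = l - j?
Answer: 49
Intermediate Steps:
l = 26 (l = 10 + 16 = 26)
Q(j) = 26 - j
Q(6 + 13)**2 = (26 - (6 + 13))**2 = (26 - 1*19)**2 = (26 - 19)**2 = 7**2 = 49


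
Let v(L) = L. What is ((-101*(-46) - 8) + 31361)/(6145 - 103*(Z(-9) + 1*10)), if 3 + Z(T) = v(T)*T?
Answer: -35999/2919 ≈ -12.333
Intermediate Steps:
Z(T) = -3 + T**2 (Z(T) = -3 + T*T = -3 + T**2)
((-101*(-46) - 8) + 31361)/(6145 - 103*(Z(-9) + 1*10)) = ((-101*(-46) - 8) + 31361)/(6145 - 103*((-3 + (-9)**2) + 1*10)) = ((4646 - 8) + 31361)/(6145 - 103*((-3 + 81) + 10)) = (4638 + 31361)/(6145 - 103*(78 + 10)) = 35999/(6145 - 103*88) = 35999/(6145 - 9064) = 35999/(-2919) = 35999*(-1/2919) = -35999/2919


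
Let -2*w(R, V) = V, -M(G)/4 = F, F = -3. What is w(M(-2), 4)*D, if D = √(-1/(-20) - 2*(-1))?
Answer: -√205/5 ≈ -2.8636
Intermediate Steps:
M(G) = 12 (M(G) = -4*(-3) = 12)
w(R, V) = -V/2
D = √205/10 (D = √(-1*(-1/20) + 2) = √(1/20 + 2) = √(41/20) = √205/10 ≈ 1.4318)
w(M(-2), 4)*D = (-½*4)*(√205/10) = -√205/5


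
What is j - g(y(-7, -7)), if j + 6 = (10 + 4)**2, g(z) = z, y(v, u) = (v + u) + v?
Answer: 211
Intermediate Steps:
y(v, u) = u + 2*v (y(v, u) = (u + v) + v = u + 2*v)
j = 190 (j = -6 + (10 + 4)**2 = -6 + 14**2 = -6 + 196 = 190)
j - g(y(-7, -7)) = 190 - (-7 + 2*(-7)) = 190 - (-7 - 14) = 190 - 1*(-21) = 190 + 21 = 211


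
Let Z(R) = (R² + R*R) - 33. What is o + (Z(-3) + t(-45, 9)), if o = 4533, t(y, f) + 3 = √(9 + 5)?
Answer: 4515 + √14 ≈ 4518.7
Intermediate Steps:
t(y, f) = -3 + √14 (t(y, f) = -3 + √(9 + 5) = -3 + √14)
Z(R) = -33 + 2*R² (Z(R) = (R² + R²) - 33 = 2*R² - 33 = -33 + 2*R²)
o + (Z(-3) + t(-45, 9)) = 4533 + ((-33 + 2*(-3)²) + (-3 + √14)) = 4533 + ((-33 + 2*9) + (-3 + √14)) = 4533 + ((-33 + 18) + (-3 + √14)) = 4533 + (-15 + (-3 + √14)) = 4533 + (-18 + √14) = 4515 + √14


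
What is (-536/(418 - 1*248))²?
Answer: 71824/7225 ≈ 9.9410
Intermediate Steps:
(-536/(418 - 1*248))² = (-536/(418 - 248))² = (-536/170)² = (-536*1/170)² = (-268/85)² = 71824/7225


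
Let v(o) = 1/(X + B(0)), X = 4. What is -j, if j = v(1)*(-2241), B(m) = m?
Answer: 2241/4 ≈ 560.25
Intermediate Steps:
v(o) = 1/4 (v(o) = 1/(4 + 0) = 1/4)
j = -2241/4 (j = (1/4)*(-2241) = -2241/4 ≈ -560.25)
-j = -1*(-2241/4) = 2241/4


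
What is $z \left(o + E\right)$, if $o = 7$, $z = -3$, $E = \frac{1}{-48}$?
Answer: $- \frac{335}{16} \approx -20.938$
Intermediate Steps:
$E = - \frac{1}{48} \approx -0.020833$
$z \left(o + E\right) = - 3 \left(7 - \frac{1}{48}\right) = \left(-3\right) \frac{335}{48} = - \frac{335}{16}$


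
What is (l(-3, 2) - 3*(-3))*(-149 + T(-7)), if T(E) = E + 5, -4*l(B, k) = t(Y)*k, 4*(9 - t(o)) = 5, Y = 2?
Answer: -6191/8 ≈ -773.88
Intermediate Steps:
t(o) = 31/4 (t(o) = 9 - ¼*5 = 9 - 5/4 = 31/4)
l(B, k) = -31*k/16
T(E) = 5 + E
(l(-3, 2) - 3*(-3))*(-149 + T(-7)) = (-31/16*2 - 3*(-3))*(-149 + (5 - 7)) = (-31/8 + 9)*(-149 - 2) = (41/8)*(-151) = -6191/8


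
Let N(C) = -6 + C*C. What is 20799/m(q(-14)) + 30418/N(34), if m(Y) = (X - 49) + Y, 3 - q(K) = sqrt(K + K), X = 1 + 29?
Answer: (30418*sqrt(7) + 11716081*I)/(1150*(sqrt(7) - 8*I)) ≈ -1145.3 + 387.53*I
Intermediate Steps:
X = 30
N(C) = -6 + C**2
q(K) = 3 - sqrt(2)*sqrt(K) (q(K) = 3 - sqrt(K + K) = 3 - sqrt(2*K) = 3 - sqrt(2)*sqrt(K))
m(Y) = -19 + Y (m(Y) = (30 - 49) + Y = -19 + Y)
20799/m(q(-14)) + 30418/N(34) = 20799/(-19 + (3 - sqrt(2)*sqrt(-14))) + 30418/(-6 + 34**2) = 20799/(-19 + (3 - sqrt(2)*I*sqrt(14))) + 30418/(-6 + 1156) = 20799/(-19 + (3 - 2*I*sqrt(7))) + 30418/1150 = 20799/(-16 - 2*I*sqrt(7)) + 30418*(1/1150) = 20799/(-16 - 2*I*sqrt(7)) + 15209/575 = 15209/575 + 20799/(-16 - 2*I*sqrt(7))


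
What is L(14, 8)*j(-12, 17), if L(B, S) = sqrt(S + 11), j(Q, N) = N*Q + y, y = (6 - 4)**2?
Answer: -200*sqrt(19) ≈ -871.78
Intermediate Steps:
y = 4 (y = 2**2 = 4)
j(Q, N) = 4 + N*Q (j(Q, N) = N*Q + 4 = 4 + N*Q)
L(B, S) = sqrt(11 + S)
L(14, 8)*j(-12, 17) = sqrt(11 + 8)*(4 + 17*(-12)) = sqrt(19)*(4 - 204) = sqrt(19)*(-200) = -200*sqrt(19)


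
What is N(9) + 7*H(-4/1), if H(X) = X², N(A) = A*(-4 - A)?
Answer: -5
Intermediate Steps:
N(9) + 7*H(-4/1) = -1*9*(4 + 9) + 7*(-4/1)² = -1*9*13 + 7*(-4*1)² = -117 + 7*(-4)² = -117 + 7*16 = -117 + 112 = -5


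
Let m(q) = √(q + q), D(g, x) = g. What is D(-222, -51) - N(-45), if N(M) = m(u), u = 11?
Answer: -222 - √22 ≈ -226.69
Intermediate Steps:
m(q) = √2*√q (m(q) = √(2*q) = √2*√q)
N(M) = √22 (N(M) = √2*√11 = √22)
D(-222, -51) - N(-45) = -222 - √22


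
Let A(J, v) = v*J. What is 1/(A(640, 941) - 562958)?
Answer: 1/39282 ≈ 2.5457e-5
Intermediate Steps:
A(J, v) = J*v
1/(A(640, 941) - 562958) = 1/(640*941 - 562958) = 1/(602240 - 562958) = 1/39282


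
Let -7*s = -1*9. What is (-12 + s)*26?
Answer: -1950/7 ≈ -278.57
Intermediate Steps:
s = 9/7 (s = -(-1)*9/7 = -1/7*(-9) = 9/7 ≈ 1.2857)
(-12 + s)*26 = (-12 + 9/7)*26 = -75/7*26 = -1950/7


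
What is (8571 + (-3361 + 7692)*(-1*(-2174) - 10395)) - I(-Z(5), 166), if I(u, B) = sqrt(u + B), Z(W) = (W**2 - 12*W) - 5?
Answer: -35596580 - sqrt(206) ≈ -3.5597e+7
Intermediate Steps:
Z(W) = -5 + W**2 - 12*W
I(u, B) = sqrt(B + u)
(8571 + (-3361 + 7692)*(-1*(-2174) - 10395)) - I(-Z(5), 166) = (8571 + (-3361 + 7692)*(-1*(-2174) - 10395)) - sqrt(166 - (-5 + 5**2 - 12*5)) = (8571 + 4331*(2174 - 10395)) - sqrt(166 - (-5 + 25 - 60)) = (8571 + 4331*(-8221)) - sqrt(166 - 1*(-40)) = (8571 - 35605151) - sqrt(166 + 40) = -35596580 - sqrt(206)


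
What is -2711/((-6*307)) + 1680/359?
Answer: 4067809/661278 ≈ 6.1514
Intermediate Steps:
-2711/((-6*307)) + 1680/359 = -2711/(-1842) + 1680*(1/359) = -2711*(-1/1842) + 1680/359 = 2711/1842 + 1680/359 = 4067809/661278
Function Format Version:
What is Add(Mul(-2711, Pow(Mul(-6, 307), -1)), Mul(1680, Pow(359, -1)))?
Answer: Rational(4067809, 661278) ≈ 6.1514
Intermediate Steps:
Add(Mul(-2711, Pow(Mul(-6, 307), -1)), Mul(1680, Pow(359, -1))) = Add(Mul(-2711, Pow(-1842, -1)), Mul(1680, Rational(1, 359))) = Add(Mul(-2711, Rational(-1, 1842)), Rational(1680, 359)) = Add(Rational(2711, 1842), Rational(1680, 359)) = Rational(4067809, 661278)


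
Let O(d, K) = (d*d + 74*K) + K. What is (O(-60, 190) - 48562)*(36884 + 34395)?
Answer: -2189120648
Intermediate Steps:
O(d, K) = d² + 75*K (O(d, K) = (d² + 74*K) + K = d² + 75*K)
(O(-60, 190) - 48562)*(36884 + 34395) = (((-60)² + 75*190) - 48562)*(36884 + 34395) = ((3600 + 14250) - 48562)*71279 = (17850 - 48562)*71279 = -30712*71279 = -2189120648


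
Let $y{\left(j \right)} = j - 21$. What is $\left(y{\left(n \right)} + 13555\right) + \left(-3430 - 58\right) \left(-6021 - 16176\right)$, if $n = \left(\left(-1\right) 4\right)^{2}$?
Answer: $77436686$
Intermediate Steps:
$n = 16$ ($n = \left(-4\right)^{2} = 16$)
$y{\left(j \right)} = -21 + j$
$\left(y{\left(n \right)} + 13555\right) + \left(-3430 - 58\right) \left(-6021 - 16176\right) = \left(\left(-21 + 16\right) + 13555\right) + \left(-3430 - 58\right) \left(-6021 - 16176\right) = \left(-5 + 13555\right) - -77423136 = 13550 + 77423136 = 77436686$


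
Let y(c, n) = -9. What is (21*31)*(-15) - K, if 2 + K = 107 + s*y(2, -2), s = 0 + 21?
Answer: -9681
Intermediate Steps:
s = 21
K = -84 (K = -2 + (107 + 21*(-9)) = -2 + (107 - 189) = -2 - 82 = -84)
(21*31)*(-15) - K = (21*31)*(-15) - 1*(-84) = 651*(-15) + 84 = -9765 + 84 = -9681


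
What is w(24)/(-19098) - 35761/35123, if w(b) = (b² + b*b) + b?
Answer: -10973761/10163319 ≈ -1.0797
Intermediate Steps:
w(b) = b + 2*b² (w(b) = (b² + b²) + b = 2*b² + b = b + 2*b²)
w(24)/(-19098) - 35761/35123 = (24*(1 + 2*24))/(-19098) - 35761/35123 = (24*(1 + 48))*(-1/19098) - 35761*1/35123 = (24*49)*(-1/19098) - 3251/3193 = 1176*(-1/19098) - 3251/3193 = -196/3183 - 3251/3193 = -10973761/10163319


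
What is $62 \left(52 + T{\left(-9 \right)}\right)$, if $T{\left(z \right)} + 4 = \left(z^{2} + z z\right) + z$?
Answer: $12462$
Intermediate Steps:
$T{\left(z \right)} = -4 + z + 2 z^{2}$ ($T{\left(z \right)} = -4 + \left(\left(z^{2} + z z\right) + z\right) = -4 + \left(\left(z^{2} + z^{2}\right) + z\right) = -4 + \left(2 z^{2} + z\right) = -4 + \left(z + 2 z^{2}\right) = -4 + z + 2 z^{2}$)
$62 \left(52 + T{\left(-9 \right)}\right) = 62 \left(52 - \left(13 - 162\right)\right) = 62 \left(52 - -149\right) = 62 \left(52 + 149\right) = 62 \cdot 201 = 12462$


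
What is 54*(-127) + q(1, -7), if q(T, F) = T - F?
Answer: -6850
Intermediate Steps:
54*(-127) + q(1, -7) = 54*(-127) + (1 - 1*(-7)) = -6858 + (1 + 7) = -6858 + 8 = -6850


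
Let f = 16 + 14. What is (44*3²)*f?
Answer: 11880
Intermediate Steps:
f = 30
(44*3²)*f = (44*3²)*30 = (44*9)*30 = 396*30 = 11880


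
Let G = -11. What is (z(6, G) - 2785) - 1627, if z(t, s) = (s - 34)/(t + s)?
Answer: -4403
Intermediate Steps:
z(t, s) = (-34 + s)/(s + t)
(z(6, G) - 2785) - 1627 = ((-34 - 11)/(-11 + 6) - 2785) - 1627 = (-45/(-5) - 2785) - 1627 = (-1/5*(-45) - 2785) - 1627 = (9 - 2785) - 1627 = -2776 - 1627 = -4403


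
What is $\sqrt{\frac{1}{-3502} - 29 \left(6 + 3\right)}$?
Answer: $\frac{i \sqrt{3200908546}}{3502} \approx 16.156 i$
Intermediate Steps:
$\sqrt{\frac{1}{-3502} - 29 \left(6 + 3\right)} = \sqrt{- \frac{1}{3502} - 261} = \sqrt{- \frac{914023}{3502}} = \frac{i \sqrt{3200908546}}{3502}$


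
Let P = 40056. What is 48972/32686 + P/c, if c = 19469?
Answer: 1131353142/318181867 ≈ 3.5557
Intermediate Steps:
48972/32686 + P/c = 48972/32686 + 40056/19469 = 48972*(1/32686) + 40056*(1/19469) = 24486/16343 + 40056/19469 = 1131353142/318181867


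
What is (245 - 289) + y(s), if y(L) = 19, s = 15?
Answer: -25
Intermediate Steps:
(245 - 289) + y(s) = (245 - 289) + 19 = -44 + 19 = -25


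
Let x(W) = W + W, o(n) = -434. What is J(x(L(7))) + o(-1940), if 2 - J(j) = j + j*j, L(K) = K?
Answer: -642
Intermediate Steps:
x(W) = 2*W
J(j) = 2 - j - j² (J(j) = 2 - (j + j*j) = 2 - (j + j²) = 2 + (-j - j²) = 2 - j - j²)
J(x(L(7))) + o(-1940) = (2 - 2*7 - (2*7)²) - 434 = (2 - 1*14 - 1*14²) - 434 = (2 - 14 - 1*196) - 434 = (2 - 14 - 196) - 434 = -208 - 434 = -642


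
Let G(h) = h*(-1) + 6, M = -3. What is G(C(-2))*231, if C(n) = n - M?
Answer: 1155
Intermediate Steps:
C(n) = 3 + n (C(n) = n - 1*(-3) = n + 3 = 3 + n)
G(h) = 6 - h (G(h) = -h + 6 = 6 - h)
G(C(-2))*231 = (6 - (3 - 2))*231 = (6 - 1*1)*231 = (6 - 1)*231 = 5*231 = 1155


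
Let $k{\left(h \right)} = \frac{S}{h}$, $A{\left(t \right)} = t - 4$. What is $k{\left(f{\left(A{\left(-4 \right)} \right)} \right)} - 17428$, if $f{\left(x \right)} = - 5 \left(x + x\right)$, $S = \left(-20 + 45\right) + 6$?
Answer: $- \frac{1394209}{80} \approx -17428.0$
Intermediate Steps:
$S = 31$ ($S = 25 + 6 = 31$)
$A{\left(t \right)} = -4 + t$
$f{\left(x \right)} = - 10 x$ ($f{\left(x \right)} = - 5 \cdot 2 x = - 10 x$)
$k{\left(h \right)} = \frac{31}{h}$
$k{\left(f{\left(A{\left(-4 \right)} \right)} \right)} - 17428 = \frac{31}{\left(-10\right) \left(-4 - 4\right)} - 17428 = \frac{31}{\left(-10\right) \left(-8\right)} - 17428 = \frac{31}{80} - 17428 = - \frac{1394209}{80}$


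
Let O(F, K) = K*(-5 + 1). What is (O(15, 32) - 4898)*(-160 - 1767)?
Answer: 9685102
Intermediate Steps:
O(F, K) = -4*K (O(F, K) = K*(-4) = -4*K)
(O(15, 32) - 4898)*(-160 - 1767) = (-4*32 - 4898)*(-160 - 1767) = (-128 - 4898)*(-1927) = -5026*(-1927) = 9685102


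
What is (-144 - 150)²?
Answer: 86436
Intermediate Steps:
(-144 - 150)² = (-294)² = 86436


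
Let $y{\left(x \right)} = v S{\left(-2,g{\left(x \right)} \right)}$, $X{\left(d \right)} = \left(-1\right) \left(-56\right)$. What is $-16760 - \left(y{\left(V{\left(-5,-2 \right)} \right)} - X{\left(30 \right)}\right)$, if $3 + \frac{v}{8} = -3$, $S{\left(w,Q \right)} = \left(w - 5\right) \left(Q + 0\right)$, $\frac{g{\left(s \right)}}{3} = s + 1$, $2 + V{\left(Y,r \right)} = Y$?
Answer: $-10656$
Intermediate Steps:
$V{\left(Y,r \right)} = -2 + Y$
$X{\left(d \right)} = 56$
$g{\left(s \right)} = 3 + 3 s$ ($g{\left(s \right)} = 3 \left(s + 1\right) = 3 \left(1 + s\right) = 3 + 3 s$)
$S{\left(w,Q \right)} = Q \left(-5 + w\right)$ ($S{\left(w,Q \right)} = \left(-5 + w\right) Q = Q \left(-5 + w\right)$)
$v = -48$ ($v = -24 + 8 \left(-3\right) = -24 - 24 = -48$)
$y{\left(x \right)} = 1008 + 1008 x$ ($y{\left(x \right)} = - 48 \left(3 + 3 x\right) \left(-5 - 2\right) = - 48 \left(3 + 3 x\right) \left(-7\right) = - 48 \left(-21 - 21 x\right) = 1008 + 1008 x$)
$-16760 - \left(y{\left(V{\left(-5,-2 \right)} \right)} - X{\left(30 \right)}\right) = -16760 - \left(\left(1008 + 1008 \left(-2 - 5\right)\right) - 56\right) = -16760 - \left(\left(1008 + 1008 \left(-7\right)\right) - 56\right) = -16760 - \left(\left(1008 - 7056\right) - 56\right) = -16760 - \left(-6048 - 56\right) = -16760 - -6104 = -16760 + 6104 = -10656$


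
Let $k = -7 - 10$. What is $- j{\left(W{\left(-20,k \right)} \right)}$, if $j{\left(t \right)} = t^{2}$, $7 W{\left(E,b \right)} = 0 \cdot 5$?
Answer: $0$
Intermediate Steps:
$k = -17$
$W{\left(E,b \right)} = 0$ ($W{\left(E,b \right)} = \frac{0 \cdot 5}{7} = \frac{1}{7} \cdot 0 = 0$)
$- j{\left(W{\left(-20,k \right)} \right)} = - 0^{2} = \left(-1\right) 0 = 0$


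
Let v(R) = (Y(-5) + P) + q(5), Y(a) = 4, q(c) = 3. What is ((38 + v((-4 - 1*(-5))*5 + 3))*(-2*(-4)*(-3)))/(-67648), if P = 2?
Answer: 141/8456 ≈ 0.016675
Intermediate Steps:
v(R) = 9 (v(R) = (4 + 2) + 3 = 6 + 3 = 9)
((38 + v((-4 - 1*(-5))*5 + 3))*(-2*(-4)*(-3)))/(-67648) = ((38 + 9)*(-2*(-4)*(-3)))/(-67648) = (47*(8*(-3)))*(-1/67648) = (47*(-24))*(-1/67648) = -1128*(-1/67648) = 141/8456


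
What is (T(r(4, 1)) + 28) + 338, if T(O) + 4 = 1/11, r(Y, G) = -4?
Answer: 3983/11 ≈ 362.09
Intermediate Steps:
T(O) = -43/11 (T(O) = -4 + 1/11 = -43/11)
(T(r(4, 1)) + 28) + 338 = (-43/11 + 28) + 338 = 265/11 + 338 = 3983/11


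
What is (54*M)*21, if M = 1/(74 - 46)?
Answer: 81/2 ≈ 40.500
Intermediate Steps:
M = 1/28 ≈ 0.035714
(54*M)*21 = (54*(1/28))*21 = (27/14)*21 = 81/2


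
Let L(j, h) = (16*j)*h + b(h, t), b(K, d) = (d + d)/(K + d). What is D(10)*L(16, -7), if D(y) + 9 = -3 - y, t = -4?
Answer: 39408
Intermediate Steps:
D(y) = -12 - y (D(y) = -9 + (-3 - y) = -12 - y)
b(K, d) = 2*d/(K + d) (b(K, d) = (2*d)/(K + d) = 2*d/(K + d))
L(j, h) = -8/(-4 + h) + 16*h*j (L(j, h) = (16*j)*h + 2*(-4)/(h - 4) = 16*h*j + 2*(-4)/(-4 + h) = 16*h*j - 8/(-4 + h) = -8/(-4 + h) + 16*h*j)
D(10)*L(16, -7) = (-12 - 1*10)*(8*(-1 + 2*(-7)*16*(-4 - 7))/(-4 - 7)) = (-12 - 10)*(8*(-1 + 2*(-7)*16*(-11))/(-11)) = -176*(-1)*(-1 + 2464)/11 = -176*(-1)*2463/11 = -22*(-19704/11) = 39408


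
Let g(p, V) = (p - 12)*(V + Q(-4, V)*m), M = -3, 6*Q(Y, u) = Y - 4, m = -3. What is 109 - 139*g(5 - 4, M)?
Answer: 1638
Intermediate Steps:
Q(Y, u) = -2/3 + Y/6 (Q(Y, u) = (Y - 4)/6 = (-4 + Y)/6 = -2/3 + Y/6)
g(p, V) = (-12 + p)*(4 + V) (g(p, V) = (p - 12)*(V + (-2/3 + (1/6)*(-4))*(-3)) = (-12 + p)*(V + (-2/3 - 2/3)*(-3)) = (-12 + p)*(V - 4/3*(-3)) = (-12 + p)*(V + 4) = (-12 + p)*(4 + V))
109 - 139*g(5 - 4, M) = 109 - 139*(-48 - 12*(-3) + 4*(5 - 4) - 3*(5 - 4)) = 109 - 139*(-48 + 36 + 4*1 - 3*1) = 109 - 139*(-48 + 36 + 4 - 3) = 109 - 139*(-11) = 109 + 1529 = 1638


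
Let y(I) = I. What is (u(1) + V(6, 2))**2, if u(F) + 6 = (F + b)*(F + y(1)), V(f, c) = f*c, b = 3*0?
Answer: 64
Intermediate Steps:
b = 0
V(f, c) = c*f
u(F) = -6 + F*(1 + F) (u(F) = -6 + (F + 0)*(F + 1) = -6 + F*(1 + F))
(u(1) + V(6, 2))**2 = ((-6 + 1 + 1**2) + 2*6)**2 = ((-6 + 1 + 1) + 12)**2 = (-4 + 12)**2 = 8**2 = 64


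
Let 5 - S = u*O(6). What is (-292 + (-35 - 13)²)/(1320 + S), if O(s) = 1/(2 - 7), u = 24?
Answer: 10060/6649 ≈ 1.5130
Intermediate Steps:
O(s) = -⅕ (O(s) = 1/(-5) = -⅕)
S = 49/5 (S = 5 - 24*(-1)/5 = 5 - 1*(-24/5) = 5 + 24/5 = 49/5 ≈ 9.8000)
(-292 + (-35 - 13)²)/(1320 + S) = (-292 + (-35 - 13)²)/(1320 + 49/5) = (-292 + (-48)²)/(6649/5) = (-292 + 2304)*(5/6649) = 2012*(5/6649) = 10060/6649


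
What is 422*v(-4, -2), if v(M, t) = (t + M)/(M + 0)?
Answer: 633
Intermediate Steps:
v(M, t) = (M + t)/M
422*v(-4, -2) = 422*((-4 - 2)/(-4)) = 422*(-¼*(-6)) = 422*(3/2) = 633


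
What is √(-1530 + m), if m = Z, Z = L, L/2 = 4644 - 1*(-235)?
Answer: 22*√17 ≈ 90.708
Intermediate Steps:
L = 9758 (L = 2*(4644 - 1*(-235)) = 2*(4644 + 235) = 2*4879 = 9758)
Z = 9758
m = 9758
√(-1530 + m) = √(-1530 + 9758) = √8228 = 22*√17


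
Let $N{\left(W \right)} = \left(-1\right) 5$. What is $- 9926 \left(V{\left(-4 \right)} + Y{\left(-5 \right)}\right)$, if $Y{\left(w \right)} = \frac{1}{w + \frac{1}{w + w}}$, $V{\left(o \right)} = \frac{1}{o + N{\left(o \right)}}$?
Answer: $\frac{466522}{153} \approx 3049.2$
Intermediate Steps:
$N{\left(W \right)} = -5$
$V{\left(o \right)} = \frac{1}{-5 + o}$ ($V{\left(o \right)} = \frac{1}{o - 5} = \frac{1}{-5 + o}$)
$Y{\left(w \right)} = \frac{1}{w + \frac{1}{2 w}}$
$- 9926 \left(V{\left(-4 \right)} + Y{\left(-5 \right)}\right) = - 9926 \left(\frac{1}{-5 - 4} + 2 \left(-5\right) \frac{1}{1 + 2 \left(-5\right)^{2}}\right) = - 9926 \left(\frac{1}{-9} + 2 \left(-5\right) \frac{1}{1 + 2 \cdot 25}\right) = - 9926 \left(- \frac{1}{9} + 2 \left(-5\right) \frac{1}{1 + 50}\right) = - 9926 \left(- \frac{1}{9} + 2 \left(-5\right) \frac{1}{51}\right) = - 9926 \left(- \frac{1}{9} - \frac{10}{51}\right) = \left(-9926\right) \left(- \frac{47}{153}\right) = \frac{466522}{153}$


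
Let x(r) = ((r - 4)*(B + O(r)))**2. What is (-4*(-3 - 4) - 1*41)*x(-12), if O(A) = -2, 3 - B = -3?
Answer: -53248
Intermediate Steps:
B = 6 (B = 3 - 1*(-3) = 3 + 3 = 6)
x(r) = (-16 + 4*r)**2 (x(r) = ((r - 4)*(6 - 2))**2 = ((-4 + r)*4)**2 = (-16 + 4*r)**2)
(-4*(-3 - 4) - 1*41)*x(-12) = (-4*(-3 - 4) - 1*41)*(16*(-4 - 12)**2) = (-4*(-7) - 41)*(16*(-16)**2) = (28 - 41)*(16*256) = -13*4096 = -53248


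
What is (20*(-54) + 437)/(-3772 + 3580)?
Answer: 643/192 ≈ 3.3490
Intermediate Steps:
(20*(-54) + 437)/(-3772 + 3580) = (-1080 + 437)/(-192) = -643*(-1/192) = 643/192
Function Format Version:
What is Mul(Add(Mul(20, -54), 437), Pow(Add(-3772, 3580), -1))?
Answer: Rational(643, 192) ≈ 3.3490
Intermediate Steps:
Mul(Add(Mul(20, -54), 437), Pow(Add(-3772, 3580), -1)) = Mul(Add(-1080, 437), Pow(-192, -1)) = Mul(-643, Rational(-1, 192)) = Rational(643, 192)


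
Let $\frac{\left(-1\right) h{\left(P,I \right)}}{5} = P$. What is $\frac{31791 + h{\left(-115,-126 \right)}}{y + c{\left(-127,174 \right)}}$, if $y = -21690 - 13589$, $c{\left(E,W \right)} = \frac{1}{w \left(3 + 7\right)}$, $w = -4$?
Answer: $- \frac{1294640}{1411161} \approx -0.91743$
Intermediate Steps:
$h{\left(P,I \right)} = - 5 P$
$c{\left(E,W \right)} = - \frac{1}{40}$ ($c{\left(E,W \right)} = \frac{1}{\left(-4\right) \left(3 + 7\right)} = \frac{1}{\left(-4\right) 10} = \frac{1}{-40} = - \frac{1}{40}$)
$y = -35279$ ($y = -21690 - 13589 = -35279$)
$\frac{31791 + h{\left(-115,-126 \right)}}{y + c{\left(-127,174 \right)}} = \frac{31791 - -575}{-35279 - \frac{1}{40}} = \frac{31791 + 575}{- \frac{1411161}{40}} = 32366 \left(- \frac{40}{1411161}\right) = - \frac{1294640}{1411161}$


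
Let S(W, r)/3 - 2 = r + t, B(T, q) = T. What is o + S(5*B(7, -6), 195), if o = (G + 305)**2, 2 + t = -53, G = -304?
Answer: 427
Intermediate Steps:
t = -55 (t = -2 - 53 = -55)
o = 1 (o = (-304 + 305)**2 = 1**2 = 1)
S(W, r) = -159 + 3*r (S(W, r) = 6 + 3*(r - 55) = 6 + 3*(-55 + r) = 6 + (-165 + 3*r) = -159 + 3*r)
o + S(5*B(7, -6), 195) = 1 + (-159 + 3*195) = 1 + (-159 + 585) = 1 + 426 = 427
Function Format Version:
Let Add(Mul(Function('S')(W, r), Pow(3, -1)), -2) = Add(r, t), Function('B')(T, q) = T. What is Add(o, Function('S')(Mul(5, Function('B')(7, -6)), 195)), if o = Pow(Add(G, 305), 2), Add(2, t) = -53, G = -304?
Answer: 427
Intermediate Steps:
t = -55 (t = Add(-2, -53) = -55)
o = 1 (o = Pow(Add(-304, 305), 2) = Pow(1, 2) = 1)
Function('S')(W, r) = Add(-159, Mul(3, r)) (Function('S')(W, r) = Add(6, Mul(3, Add(r, -55))) = Add(6, Mul(3, Add(-55, r))) = Add(6, Add(-165, Mul(3, r))) = Add(-159, Mul(3, r)))
Add(o, Function('S')(Mul(5, Function('B')(7, -6)), 195)) = Add(1, Add(-159, Mul(3, 195))) = Add(1, Add(-159, 585)) = Add(1, 426) = 427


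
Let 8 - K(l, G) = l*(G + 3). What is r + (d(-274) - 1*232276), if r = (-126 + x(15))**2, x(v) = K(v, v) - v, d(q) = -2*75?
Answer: -70017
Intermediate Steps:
d(q) = -150
K(l, G) = 8 - l*(3 + G) (K(l, G) = 8 - l*(G + 3) = 8 - l*(3 + G))
x(v) = 8 - v**2 - 4*v (x(v) = (8 - 3*v - v*v) - v = (8 - 3*v - v**2) - v = (8 - v**2 - 3*v) - v = 8 - v**2 - 4*v)
r = 162409 (r = (-126 + (8 - 1*15**2 - 4*15))**2 = (-126 + (8 - 1*225 - 60))**2 = (-126 + (8 - 225 - 60))**2 = (-126 - 277)**2 = (-403)**2 = 162409)
r + (d(-274) - 1*232276) = 162409 + (-150 - 1*232276) = 162409 + (-150 - 232276) = 162409 - 232426 = -70017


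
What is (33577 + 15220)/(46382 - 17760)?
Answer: 48797/28622 ≈ 1.7049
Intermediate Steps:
(33577 + 15220)/(46382 - 17760) = 48797/28622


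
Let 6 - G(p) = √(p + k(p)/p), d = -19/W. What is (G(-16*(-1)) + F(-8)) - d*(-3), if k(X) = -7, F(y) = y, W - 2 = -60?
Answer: -59/58 - √249/4 ≈ -4.9622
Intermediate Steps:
W = -58 (W = 2 - 60 = -58)
d = 19/58 (d = -19/(-58) = -19*(-1/58) = 19/58 ≈ 0.32759)
G(p) = 6 - √(p - 7/p)
(G(-16*(-1)) + F(-8)) - d*(-3) = ((6 - √(-16*(-1) - 7/((-16*(-1))))) - 8) - 19*(-3)/58 = ((6 - √(16 - 7/16)) - 8) - 1*(-57/58) = ((6 - √(16 - 7*1/16)) - 8) + 57/58 = ((6 - √(16 - 7/16)) - 8) + 57/58 = ((6 - √(249/16)) - 8) + 57/58 = ((6 - √249/4) - 8) + 57/58 = (-2 - √249/4) + 57/58 = -59/58 - √249/4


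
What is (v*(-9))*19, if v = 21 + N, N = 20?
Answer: -7011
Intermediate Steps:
v = 41 (v = 21 + 20 = 41)
(v*(-9))*19 = (41*(-9))*19 = -369*19 = -7011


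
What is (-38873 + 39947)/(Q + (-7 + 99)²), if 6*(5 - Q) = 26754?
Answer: 537/2005 ≈ 0.26783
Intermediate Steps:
Q = -4454 (Q = 5 - ⅙*26754 = 5 - 4459 = -4454)
(-38873 + 39947)/(Q + (-7 + 99)²) = (-38873 + 39947)/(-4454 + (-7 + 99)²) = 1074/(-4454 + 92²) = 1074/(-4454 + 8464) = 1074/4010 = 1074*(1/4010) = 537/2005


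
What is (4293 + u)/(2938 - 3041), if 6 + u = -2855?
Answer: -1432/103 ≈ -13.903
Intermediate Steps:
u = -2861 (u = -6 - 2855 = -2861)
(4293 + u)/(2938 - 3041) = (4293 - 2861)/(2938 - 3041) = 1432/(-103) = 1432*(-1/103) = -1432/103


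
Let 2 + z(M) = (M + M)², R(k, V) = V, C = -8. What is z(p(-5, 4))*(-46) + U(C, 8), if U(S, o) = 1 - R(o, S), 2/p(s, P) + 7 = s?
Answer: 863/9 ≈ 95.889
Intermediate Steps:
p(s, P) = 2/(-7 + s)
z(M) = -2 + 4*M² (z(M) = -2 + (M + M)² = -2 + (2*M)² = -2 + 4*M²)
U(S, o) = 1 - S
z(p(-5, 4))*(-46) + U(C, 8) = (-2 + 4*(2/(-7 - 5))²)*(-46) + (1 - 1*(-8)) = (-2 + 4*(2/(-12))²)*(-46) + (1 + 8) = (-2 + 4*(2*(-1/12))²)*(-46) + 9 = (-2 + 4*(-⅙)²)*(-46) + 9 = (-2 + 4*(1/36))*(-46) + 9 = (-2 + ⅑)*(-46) + 9 = -17/9*(-46) + 9 = 782/9 + 9 = 863/9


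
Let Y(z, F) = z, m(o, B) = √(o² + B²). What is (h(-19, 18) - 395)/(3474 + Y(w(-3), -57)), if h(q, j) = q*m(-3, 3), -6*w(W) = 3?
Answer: -790/6947 - 114*√2/6947 ≈ -0.13693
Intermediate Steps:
m(o, B) = √(B² + o²)
w(W) = -½ (w(W) = -⅙*3 = -½)
h(q, j) = 3*q*√2 (h(q, j) = q*√(3² + (-3)²) = q*√(9 + 9) = q*√18 = q*(3*√2) = 3*q*√2)
(h(-19, 18) - 395)/(3474 + Y(w(-3), -57)) = (3*(-19)*√2 - 395)/(3474 - ½) = (-57*√2 - 395)/(6947/2) = (-395 - 57*√2)*(2/6947) = -790/6947 - 114*√2/6947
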